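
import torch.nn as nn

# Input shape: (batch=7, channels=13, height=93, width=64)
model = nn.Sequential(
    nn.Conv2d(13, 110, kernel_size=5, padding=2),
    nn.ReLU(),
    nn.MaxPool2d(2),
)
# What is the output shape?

Input shape: (7, 13, 93, 64)
  -> after Conv2d: (7, 110, 93, 64)
  -> after ReLU: (7, 110, 93, 64)
Output shape: (7, 110, 46, 32)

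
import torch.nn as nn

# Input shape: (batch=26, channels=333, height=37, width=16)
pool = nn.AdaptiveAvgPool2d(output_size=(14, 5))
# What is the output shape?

Input shape: (26, 333, 37, 16)
Output shape: (26, 333, 14, 5)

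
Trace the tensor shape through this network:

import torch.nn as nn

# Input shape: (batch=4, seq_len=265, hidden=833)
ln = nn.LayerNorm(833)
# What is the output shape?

Input shape: (4, 265, 833)
Output shape: (4, 265, 833)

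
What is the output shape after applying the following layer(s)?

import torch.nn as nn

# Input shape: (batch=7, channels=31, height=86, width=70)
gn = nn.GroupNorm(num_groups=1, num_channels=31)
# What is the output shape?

Input shape: (7, 31, 86, 70)
Output shape: (7, 31, 86, 70)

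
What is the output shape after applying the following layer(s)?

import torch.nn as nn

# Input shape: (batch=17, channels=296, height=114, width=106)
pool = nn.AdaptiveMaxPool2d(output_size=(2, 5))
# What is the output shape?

Input shape: (17, 296, 114, 106)
Output shape: (17, 296, 2, 5)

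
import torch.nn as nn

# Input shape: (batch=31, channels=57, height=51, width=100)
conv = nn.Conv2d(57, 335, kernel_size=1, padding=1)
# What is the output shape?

Input shape: (31, 57, 51, 100)
Output shape: (31, 335, 53, 102)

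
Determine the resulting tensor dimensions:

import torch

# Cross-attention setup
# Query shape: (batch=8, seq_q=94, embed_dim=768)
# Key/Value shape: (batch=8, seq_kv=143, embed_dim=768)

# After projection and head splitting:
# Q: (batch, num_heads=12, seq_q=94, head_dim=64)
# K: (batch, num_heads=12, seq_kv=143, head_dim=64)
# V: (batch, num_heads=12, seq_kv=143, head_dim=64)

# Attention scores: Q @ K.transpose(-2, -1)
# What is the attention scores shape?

Input shape: (8, 94, 768)
Output shape: (8, 12, 94, 143)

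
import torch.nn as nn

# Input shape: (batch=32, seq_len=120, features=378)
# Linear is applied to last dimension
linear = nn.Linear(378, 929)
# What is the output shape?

Input shape: (32, 120, 378)
Output shape: (32, 120, 929)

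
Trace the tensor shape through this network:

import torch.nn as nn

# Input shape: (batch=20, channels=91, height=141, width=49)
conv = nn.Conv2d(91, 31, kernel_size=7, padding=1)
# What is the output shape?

Input shape: (20, 91, 141, 49)
Output shape: (20, 31, 137, 45)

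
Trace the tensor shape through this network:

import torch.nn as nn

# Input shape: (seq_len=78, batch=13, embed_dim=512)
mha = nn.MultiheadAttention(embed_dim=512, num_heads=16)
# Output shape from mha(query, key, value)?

Input shape: (78, 13, 512)
Output shape: (78, 13, 512)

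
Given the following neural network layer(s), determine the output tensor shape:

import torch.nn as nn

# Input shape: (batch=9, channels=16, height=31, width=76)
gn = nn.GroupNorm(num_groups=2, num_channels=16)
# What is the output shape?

Input shape: (9, 16, 31, 76)
Output shape: (9, 16, 31, 76)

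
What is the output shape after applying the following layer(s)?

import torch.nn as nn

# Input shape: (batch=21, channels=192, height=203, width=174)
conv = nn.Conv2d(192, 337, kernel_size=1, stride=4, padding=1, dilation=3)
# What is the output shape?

Input shape: (21, 192, 203, 174)
Output shape: (21, 337, 52, 44)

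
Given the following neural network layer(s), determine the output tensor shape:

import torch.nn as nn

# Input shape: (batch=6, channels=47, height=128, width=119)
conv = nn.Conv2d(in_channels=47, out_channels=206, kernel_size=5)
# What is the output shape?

Input shape: (6, 47, 128, 119)
Output shape: (6, 206, 124, 115)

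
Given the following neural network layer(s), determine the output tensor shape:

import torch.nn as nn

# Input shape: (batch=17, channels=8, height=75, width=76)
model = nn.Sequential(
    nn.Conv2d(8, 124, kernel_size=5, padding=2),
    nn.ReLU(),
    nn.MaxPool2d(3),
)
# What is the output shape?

Input shape: (17, 8, 75, 76)
  -> after Conv2d: (17, 124, 75, 76)
  -> after ReLU: (17, 124, 75, 76)
Output shape: (17, 124, 25, 25)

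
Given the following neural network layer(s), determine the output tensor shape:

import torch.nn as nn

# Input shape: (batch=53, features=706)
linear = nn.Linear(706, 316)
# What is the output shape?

Input shape: (53, 706)
Output shape: (53, 316)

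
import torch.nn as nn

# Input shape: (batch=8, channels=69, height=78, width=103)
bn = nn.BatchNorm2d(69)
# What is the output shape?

Input shape: (8, 69, 78, 103)
Output shape: (8, 69, 78, 103)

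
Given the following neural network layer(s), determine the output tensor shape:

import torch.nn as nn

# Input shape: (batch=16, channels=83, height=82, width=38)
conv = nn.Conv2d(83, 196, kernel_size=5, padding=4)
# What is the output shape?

Input shape: (16, 83, 82, 38)
Output shape: (16, 196, 86, 42)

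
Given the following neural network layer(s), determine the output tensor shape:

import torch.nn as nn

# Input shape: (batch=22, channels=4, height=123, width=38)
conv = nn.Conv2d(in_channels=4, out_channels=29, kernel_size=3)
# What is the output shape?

Input shape: (22, 4, 123, 38)
Output shape: (22, 29, 121, 36)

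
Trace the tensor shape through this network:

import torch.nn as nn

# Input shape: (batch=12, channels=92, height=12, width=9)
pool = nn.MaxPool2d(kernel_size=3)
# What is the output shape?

Input shape: (12, 92, 12, 9)
Output shape: (12, 92, 4, 3)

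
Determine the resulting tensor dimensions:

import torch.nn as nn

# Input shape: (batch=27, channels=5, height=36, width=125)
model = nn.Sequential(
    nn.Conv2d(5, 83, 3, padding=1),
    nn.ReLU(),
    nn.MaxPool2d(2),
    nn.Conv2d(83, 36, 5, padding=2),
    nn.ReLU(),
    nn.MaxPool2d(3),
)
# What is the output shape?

Input shape: (27, 5, 36, 125)
  -> after first Conv2d: (27, 83, 36, 125)
  -> after first MaxPool2d: (27, 83, 18, 62)
  -> after second Conv2d: (27, 36, 18, 62)
Output shape: (27, 36, 6, 20)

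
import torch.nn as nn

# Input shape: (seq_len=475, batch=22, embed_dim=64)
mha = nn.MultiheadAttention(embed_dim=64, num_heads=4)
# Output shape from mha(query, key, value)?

Input shape: (475, 22, 64)
Output shape: (475, 22, 64)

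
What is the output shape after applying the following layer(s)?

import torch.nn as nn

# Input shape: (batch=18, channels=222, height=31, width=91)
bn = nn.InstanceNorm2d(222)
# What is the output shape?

Input shape: (18, 222, 31, 91)
Output shape: (18, 222, 31, 91)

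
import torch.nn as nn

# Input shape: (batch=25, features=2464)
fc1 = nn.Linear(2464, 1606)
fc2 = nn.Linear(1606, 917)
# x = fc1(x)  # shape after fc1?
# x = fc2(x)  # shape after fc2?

Input shape: (25, 2464)
  -> after fc1: (25, 1606)
Output shape: (25, 917)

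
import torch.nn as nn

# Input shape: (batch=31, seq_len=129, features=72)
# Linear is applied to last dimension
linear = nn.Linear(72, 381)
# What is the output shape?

Input shape: (31, 129, 72)
Output shape: (31, 129, 381)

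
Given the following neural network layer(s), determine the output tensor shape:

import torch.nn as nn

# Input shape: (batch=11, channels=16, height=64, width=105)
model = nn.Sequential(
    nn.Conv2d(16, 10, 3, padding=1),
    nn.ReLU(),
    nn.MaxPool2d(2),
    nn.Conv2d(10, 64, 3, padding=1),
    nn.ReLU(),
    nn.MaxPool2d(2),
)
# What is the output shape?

Input shape: (11, 16, 64, 105)
  -> after first Conv2d: (11, 10, 64, 105)
  -> after first MaxPool2d: (11, 10, 32, 52)
  -> after second Conv2d: (11, 64, 32, 52)
Output shape: (11, 64, 16, 26)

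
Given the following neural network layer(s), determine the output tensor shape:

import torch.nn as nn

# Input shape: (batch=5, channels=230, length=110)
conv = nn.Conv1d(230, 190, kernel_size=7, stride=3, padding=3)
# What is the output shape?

Input shape: (5, 230, 110)
Output shape: (5, 190, 37)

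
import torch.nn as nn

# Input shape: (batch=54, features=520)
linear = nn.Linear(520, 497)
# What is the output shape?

Input shape: (54, 520)
Output shape: (54, 497)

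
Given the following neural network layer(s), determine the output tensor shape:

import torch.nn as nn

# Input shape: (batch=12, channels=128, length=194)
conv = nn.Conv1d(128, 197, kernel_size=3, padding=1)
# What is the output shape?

Input shape: (12, 128, 194)
Output shape: (12, 197, 194)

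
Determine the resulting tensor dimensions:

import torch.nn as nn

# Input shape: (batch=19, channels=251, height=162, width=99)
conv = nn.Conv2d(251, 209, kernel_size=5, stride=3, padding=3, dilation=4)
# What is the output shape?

Input shape: (19, 251, 162, 99)
Output shape: (19, 209, 51, 30)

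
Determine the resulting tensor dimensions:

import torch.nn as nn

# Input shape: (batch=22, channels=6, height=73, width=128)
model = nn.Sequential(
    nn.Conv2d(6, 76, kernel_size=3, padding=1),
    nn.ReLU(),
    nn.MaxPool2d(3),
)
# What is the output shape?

Input shape: (22, 6, 73, 128)
  -> after Conv2d: (22, 76, 73, 128)
  -> after ReLU: (22, 76, 73, 128)
Output shape: (22, 76, 24, 42)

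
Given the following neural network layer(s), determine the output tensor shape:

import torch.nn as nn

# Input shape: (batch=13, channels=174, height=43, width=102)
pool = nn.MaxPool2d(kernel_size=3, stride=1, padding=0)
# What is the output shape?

Input shape: (13, 174, 43, 102)
Output shape: (13, 174, 41, 100)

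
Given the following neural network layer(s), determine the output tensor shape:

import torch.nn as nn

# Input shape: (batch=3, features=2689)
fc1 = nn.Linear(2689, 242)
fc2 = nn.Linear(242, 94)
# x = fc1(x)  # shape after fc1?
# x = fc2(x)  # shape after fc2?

Input shape: (3, 2689)
  -> after fc1: (3, 242)
Output shape: (3, 94)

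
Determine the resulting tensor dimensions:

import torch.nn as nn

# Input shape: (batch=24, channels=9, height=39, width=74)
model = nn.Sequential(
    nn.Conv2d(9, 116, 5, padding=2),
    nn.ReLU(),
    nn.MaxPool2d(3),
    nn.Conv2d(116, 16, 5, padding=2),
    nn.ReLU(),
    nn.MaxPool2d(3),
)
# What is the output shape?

Input shape: (24, 9, 39, 74)
  -> after first Conv2d: (24, 116, 39, 74)
  -> after first MaxPool2d: (24, 116, 13, 24)
  -> after second Conv2d: (24, 16, 13, 24)
Output shape: (24, 16, 4, 8)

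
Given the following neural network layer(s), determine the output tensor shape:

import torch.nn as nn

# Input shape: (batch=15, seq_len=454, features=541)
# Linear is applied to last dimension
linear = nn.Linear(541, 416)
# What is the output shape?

Input shape: (15, 454, 541)
Output shape: (15, 454, 416)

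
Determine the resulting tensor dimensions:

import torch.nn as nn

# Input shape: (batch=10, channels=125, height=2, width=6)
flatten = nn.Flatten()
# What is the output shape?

Input shape: (10, 125, 2, 6)
Output shape: (10, 1500)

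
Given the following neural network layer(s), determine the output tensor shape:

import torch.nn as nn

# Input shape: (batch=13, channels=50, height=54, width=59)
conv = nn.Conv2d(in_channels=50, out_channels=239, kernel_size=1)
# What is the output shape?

Input shape: (13, 50, 54, 59)
Output shape: (13, 239, 54, 59)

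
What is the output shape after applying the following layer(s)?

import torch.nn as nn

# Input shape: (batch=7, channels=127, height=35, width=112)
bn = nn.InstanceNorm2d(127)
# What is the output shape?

Input shape: (7, 127, 35, 112)
Output shape: (7, 127, 35, 112)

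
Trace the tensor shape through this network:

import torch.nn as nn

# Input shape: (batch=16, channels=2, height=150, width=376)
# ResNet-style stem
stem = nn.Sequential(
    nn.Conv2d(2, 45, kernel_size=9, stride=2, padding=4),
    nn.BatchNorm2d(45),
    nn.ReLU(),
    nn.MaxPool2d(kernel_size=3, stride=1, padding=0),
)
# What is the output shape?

Input shape: (16, 2, 150, 376)
  -> after Conv2d 9x9 stride=2: (16, 45, 75, 188)
Output shape: (16, 45, 73, 186)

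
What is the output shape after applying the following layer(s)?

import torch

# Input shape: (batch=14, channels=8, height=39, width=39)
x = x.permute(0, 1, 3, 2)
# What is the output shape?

Input shape: (14, 8, 39, 39)
Output shape: (14, 8, 39, 39)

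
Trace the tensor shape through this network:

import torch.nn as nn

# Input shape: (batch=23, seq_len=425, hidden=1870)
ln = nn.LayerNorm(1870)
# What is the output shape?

Input shape: (23, 425, 1870)
Output shape: (23, 425, 1870)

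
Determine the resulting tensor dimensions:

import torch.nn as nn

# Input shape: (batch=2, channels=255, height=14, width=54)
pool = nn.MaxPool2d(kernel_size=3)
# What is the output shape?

Input shape: (2, 255, 14, 54)
Output shape: (2, 255, 4, 18)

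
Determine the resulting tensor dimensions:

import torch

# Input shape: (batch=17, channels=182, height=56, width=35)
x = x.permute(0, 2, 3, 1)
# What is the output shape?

Input shape: (17, 182, 56, 35)
Output shape: (17, 56, 35, 182)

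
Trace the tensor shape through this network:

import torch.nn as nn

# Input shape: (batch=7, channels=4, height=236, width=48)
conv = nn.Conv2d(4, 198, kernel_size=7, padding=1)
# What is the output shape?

Input shape: (7, 4, 236, 48)
Output shape: (7, 198, 232, 44)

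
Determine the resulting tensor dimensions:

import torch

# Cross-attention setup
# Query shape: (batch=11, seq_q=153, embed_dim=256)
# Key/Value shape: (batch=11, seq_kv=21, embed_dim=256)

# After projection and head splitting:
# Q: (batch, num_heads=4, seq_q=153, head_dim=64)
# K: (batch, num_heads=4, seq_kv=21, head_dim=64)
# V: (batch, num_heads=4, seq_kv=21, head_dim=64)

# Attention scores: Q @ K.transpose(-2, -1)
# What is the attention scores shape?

Input shape: (11, 153, 256)
Output shape: (11, 4, 153, 21)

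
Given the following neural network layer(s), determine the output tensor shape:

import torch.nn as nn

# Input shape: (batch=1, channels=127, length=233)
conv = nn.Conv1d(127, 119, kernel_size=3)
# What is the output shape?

Input shape: (1, 127, 233)
Output shape: (1, 119, 231)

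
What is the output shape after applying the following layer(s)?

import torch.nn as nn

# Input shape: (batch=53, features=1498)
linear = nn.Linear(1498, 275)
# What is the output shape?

Input shape: (53, 1498)
Output shape: (53, 275)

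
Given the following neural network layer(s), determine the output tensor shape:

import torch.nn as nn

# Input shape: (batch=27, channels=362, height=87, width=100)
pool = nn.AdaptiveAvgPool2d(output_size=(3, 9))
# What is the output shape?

Input shape: (27, 362, 87, 100)
Output shape: (27, 362, 3, 9)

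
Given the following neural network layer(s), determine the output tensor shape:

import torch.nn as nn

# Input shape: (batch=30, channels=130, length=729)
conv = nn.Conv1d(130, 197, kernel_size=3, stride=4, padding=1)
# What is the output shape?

Input shape: (30, 130, 729)
Output shape: (30, 197, 183)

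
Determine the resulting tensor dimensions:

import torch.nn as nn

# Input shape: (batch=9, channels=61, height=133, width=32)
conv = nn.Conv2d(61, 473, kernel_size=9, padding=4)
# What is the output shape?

Input shape: (9, 61, 133, 32)
Output shape: (9, 473, 133, 32)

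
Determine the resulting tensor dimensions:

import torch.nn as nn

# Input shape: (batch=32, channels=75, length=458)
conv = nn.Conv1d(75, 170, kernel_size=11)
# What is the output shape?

Input shape: (32, 75, 458)
Output shape: (32, 170, 448)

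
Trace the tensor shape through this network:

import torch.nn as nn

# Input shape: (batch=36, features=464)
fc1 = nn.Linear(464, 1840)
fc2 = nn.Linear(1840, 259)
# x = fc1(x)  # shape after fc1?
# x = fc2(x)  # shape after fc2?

Input shape: (36, 464)
  -> after fc1: (36, 1840)
Output shape: (36, 259)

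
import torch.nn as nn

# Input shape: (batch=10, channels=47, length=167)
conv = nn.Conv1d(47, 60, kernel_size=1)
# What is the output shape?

Input shape: (10, 47, 167)
Output shape: (10, 60, 167)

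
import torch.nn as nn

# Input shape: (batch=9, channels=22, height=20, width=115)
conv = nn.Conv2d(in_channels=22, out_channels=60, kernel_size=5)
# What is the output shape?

Input shape: (9, 22, 20, 115)
Output shape: (9, 60, 16, 111)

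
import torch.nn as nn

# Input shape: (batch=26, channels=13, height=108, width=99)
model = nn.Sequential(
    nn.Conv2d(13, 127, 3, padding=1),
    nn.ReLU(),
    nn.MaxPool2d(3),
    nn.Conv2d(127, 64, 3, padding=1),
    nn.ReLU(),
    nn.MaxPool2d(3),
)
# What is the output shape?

Input shape: (26, 13, 108, 99)
  -> after first Conv2d: (26, 127, 108, 99)
  -> after first MaxPool2d: (26, 127, 36, 33)
  -> after second Conv2d: (26, 64, 36, 33)
Output shape: (26, 64, 12, 11)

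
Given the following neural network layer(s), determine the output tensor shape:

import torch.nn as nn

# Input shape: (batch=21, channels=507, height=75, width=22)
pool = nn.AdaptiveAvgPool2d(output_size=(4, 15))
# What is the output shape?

Input shape: (21, 507, 75, 22)
Output shape: (21, 507, 4, 15)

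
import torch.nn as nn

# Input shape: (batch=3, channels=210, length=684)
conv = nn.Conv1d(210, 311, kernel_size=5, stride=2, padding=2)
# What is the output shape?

Input shape: (3, 210, 684)
Output shape: (3, 311, 342)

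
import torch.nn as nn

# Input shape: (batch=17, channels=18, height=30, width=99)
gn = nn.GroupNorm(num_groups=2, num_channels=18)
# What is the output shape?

Input shape: (17, 18, 30, 99)
Output shape: (17, 18, 30, 99)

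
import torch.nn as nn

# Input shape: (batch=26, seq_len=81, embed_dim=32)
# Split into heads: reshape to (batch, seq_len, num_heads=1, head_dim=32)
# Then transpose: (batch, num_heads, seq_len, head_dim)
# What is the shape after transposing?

Input shape: (26, 81, 32)
  -> after reshape: (26, 81, 1, 32)
Output shape: (26, 1, 81, 32)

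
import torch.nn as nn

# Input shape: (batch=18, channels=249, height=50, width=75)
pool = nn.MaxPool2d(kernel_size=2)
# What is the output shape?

Input shape: (18, 249, 50, 75)
Output shape: (18, 249, 25, 37)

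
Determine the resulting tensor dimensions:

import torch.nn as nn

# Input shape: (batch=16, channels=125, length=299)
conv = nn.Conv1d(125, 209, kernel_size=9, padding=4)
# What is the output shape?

Input shape: (16, 125, 299)
Output shape: (16, 209, 299)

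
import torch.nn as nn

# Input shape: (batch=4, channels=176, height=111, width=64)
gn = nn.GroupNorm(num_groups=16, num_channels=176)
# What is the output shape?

Input shape: (4, 176, 111, 64)
Output shape: (4, 176, 111, 64)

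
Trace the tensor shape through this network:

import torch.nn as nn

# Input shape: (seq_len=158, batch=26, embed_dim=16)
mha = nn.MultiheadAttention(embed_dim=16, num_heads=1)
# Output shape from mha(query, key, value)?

Input shape: (158, 26, 16)
Output shape: (158, 26, 16)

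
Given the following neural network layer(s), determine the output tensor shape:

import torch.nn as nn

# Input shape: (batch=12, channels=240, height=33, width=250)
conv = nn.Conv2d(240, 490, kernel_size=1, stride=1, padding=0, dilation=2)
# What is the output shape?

Input shape: (12, 240, 33, 250)
Output shape: (12, 490, 33, 250)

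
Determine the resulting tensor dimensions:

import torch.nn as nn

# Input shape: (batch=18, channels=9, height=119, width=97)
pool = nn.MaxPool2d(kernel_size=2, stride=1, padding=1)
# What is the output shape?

Input shape: (18, 9, 119, 97)
Output shape: (18, 9, 120, 98)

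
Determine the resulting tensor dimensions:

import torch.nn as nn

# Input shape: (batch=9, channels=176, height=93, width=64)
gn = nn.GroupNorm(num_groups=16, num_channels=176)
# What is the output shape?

Input shape: (9, 176, 93, 64)
Output shape: (9, 176, 93, 64)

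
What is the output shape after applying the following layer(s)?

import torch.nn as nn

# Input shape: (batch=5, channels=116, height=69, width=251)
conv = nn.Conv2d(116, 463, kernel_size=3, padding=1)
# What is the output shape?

Input shape: (5, 116, 69, 251)
Output shape: (5, 463, 69, 251)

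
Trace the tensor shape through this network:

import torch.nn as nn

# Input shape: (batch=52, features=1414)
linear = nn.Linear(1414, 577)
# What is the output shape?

Input shape: (52, 1414)
Output shape: (52, 577)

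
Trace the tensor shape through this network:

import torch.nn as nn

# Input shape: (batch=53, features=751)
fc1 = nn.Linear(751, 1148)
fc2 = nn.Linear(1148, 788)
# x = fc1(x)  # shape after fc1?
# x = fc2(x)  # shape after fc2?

Input shape: (53, 751)
  -> after fc1: (53, 1148)
Output shape: (53, 788)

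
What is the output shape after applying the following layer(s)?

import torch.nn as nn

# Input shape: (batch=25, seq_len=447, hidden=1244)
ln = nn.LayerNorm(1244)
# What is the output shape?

Input shape: (25, 447, 1244)
Output shape: (25, 447, 1244)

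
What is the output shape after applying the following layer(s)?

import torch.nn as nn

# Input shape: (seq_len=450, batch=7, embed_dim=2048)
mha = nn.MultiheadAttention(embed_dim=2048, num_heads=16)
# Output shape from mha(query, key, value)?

Input shape: (450, 7, 2048)
Output shape: (450, 7, 2048)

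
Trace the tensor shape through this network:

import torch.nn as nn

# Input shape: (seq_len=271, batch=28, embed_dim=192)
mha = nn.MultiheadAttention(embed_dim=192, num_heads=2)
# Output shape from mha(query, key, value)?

Input shape: (271, 28, 192)
Output shape: (271, 28, 192)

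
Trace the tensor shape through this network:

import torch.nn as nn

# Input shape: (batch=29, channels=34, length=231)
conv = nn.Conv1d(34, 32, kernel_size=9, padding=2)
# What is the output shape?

Input shape: (29, 34, 231)
Output shape: (29, 32, 227)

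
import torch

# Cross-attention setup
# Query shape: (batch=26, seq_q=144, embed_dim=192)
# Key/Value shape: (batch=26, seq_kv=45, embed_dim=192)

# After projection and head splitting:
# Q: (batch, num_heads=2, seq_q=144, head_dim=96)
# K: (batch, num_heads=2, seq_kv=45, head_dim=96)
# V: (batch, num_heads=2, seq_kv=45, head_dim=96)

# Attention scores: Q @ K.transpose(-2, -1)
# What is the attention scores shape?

Input shape: (26, 144, 192)
Output shape: (26, 2, 144, 45)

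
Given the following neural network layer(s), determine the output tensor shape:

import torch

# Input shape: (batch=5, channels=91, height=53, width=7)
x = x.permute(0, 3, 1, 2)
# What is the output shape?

Input shape: (5, 91, 53, 7)
Output shape: (5, 7, 91, 53)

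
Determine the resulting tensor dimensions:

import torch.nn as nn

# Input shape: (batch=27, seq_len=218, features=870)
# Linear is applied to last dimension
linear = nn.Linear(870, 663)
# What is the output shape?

Input shape: (27, 218, 870)
Output shape: (27, 218, 663)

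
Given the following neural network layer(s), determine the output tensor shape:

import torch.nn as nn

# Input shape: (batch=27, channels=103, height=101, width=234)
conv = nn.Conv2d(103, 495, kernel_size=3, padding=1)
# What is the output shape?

Input shape: (27, 103, 101, 234)
Output shape: (27, 495, 101, 234)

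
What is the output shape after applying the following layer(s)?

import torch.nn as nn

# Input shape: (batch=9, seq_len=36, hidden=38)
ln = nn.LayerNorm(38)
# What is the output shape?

Input shape: (9, 36, 38)
Output shape: (9, 36, 38)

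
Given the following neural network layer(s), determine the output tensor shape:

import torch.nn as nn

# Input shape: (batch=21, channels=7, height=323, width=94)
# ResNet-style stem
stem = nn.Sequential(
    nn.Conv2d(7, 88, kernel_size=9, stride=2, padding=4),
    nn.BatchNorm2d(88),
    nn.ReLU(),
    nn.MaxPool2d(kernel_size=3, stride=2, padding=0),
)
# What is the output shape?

Input shape: (21, 7, 323, 94)
  -> after Conv2d 9x9 stride=2: (21, 88, 162, 47)
Output shape: (21, 88, 80, 23)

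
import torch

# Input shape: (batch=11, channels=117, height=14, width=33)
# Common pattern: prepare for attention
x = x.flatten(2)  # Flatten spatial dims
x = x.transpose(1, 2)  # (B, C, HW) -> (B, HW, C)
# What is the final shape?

Input shape: (11, 117, 14, 33)
  -> after flatten(2): (11, 117, 462)
Output shape: (11, 462, 117)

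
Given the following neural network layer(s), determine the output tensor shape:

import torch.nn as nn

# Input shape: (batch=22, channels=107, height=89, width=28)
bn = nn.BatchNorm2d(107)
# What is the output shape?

Input shape: (22, 107, 89, 28)
Output shape: (22, 107, 89, 28)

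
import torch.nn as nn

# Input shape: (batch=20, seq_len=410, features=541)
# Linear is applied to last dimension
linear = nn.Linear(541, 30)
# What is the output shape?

Input shape: (20, 410, 541)
Output shape: (20, 410, 30)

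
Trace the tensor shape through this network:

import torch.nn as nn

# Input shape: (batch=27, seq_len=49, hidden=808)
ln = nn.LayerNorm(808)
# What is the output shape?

Input shape: (27, 49, 808)
Output shape: (27, 49, 808)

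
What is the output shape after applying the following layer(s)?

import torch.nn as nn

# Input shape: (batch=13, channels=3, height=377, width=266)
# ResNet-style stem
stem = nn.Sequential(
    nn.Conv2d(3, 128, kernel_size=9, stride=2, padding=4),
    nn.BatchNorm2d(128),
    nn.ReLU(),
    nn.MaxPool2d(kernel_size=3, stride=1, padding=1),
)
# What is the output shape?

Input shape: (13, 3, 377, 266)
  -> after Conv2d 9x9 stride=2: (13, 128, 189, 133)
Output shape: (13, 128, 189, 133)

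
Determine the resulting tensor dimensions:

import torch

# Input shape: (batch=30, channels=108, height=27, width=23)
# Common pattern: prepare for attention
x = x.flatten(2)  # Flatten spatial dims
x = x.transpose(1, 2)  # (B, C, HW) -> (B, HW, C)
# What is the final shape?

Input shape: (30, 108, 27, 23)
  -> after flatten(2): (30, 108, 621)
Output shape: (30, 621, 108)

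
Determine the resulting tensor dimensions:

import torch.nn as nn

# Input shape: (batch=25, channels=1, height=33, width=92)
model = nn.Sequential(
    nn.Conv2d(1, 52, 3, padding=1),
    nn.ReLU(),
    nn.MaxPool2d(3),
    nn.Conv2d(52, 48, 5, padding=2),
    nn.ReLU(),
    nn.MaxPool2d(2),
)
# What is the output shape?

Input shape: (25, 1, 33, 92)
  -> after first Conv2d: (25, 52, 33, 92)
  -> after first MaxPool2d: (25, 52, 11, 30)
  -> after second Conv2d: (25, 48, 11, 30)
Output shape: (25, 48, 5, 15)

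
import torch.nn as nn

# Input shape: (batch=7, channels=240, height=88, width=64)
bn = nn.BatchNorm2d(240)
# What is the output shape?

Input shape: (7, 240, 88, 64)
Output shape: (7, 240, 88, 64)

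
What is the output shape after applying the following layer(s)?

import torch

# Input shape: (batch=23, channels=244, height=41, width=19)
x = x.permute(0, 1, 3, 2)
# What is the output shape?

Input shape: (23, 244, 41, 19)
Output shape: (23, 244, 19, 41)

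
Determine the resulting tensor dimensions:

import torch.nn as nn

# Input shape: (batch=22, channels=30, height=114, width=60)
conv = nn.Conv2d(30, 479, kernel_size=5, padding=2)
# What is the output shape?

Input shape: (22, 30, 114, 60)
Output shape: (22, 479, 114, 60)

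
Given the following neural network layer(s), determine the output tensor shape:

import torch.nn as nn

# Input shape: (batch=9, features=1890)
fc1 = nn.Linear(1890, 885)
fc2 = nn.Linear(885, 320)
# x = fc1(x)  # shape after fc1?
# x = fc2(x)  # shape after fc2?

Input shape: (9, 1890)
  -> after fc1: (9, 885)
Output shape: (9, 320)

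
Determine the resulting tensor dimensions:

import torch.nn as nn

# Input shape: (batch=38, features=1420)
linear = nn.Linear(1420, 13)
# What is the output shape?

Input shape: (38, 1420)
Output shape: (38, 13)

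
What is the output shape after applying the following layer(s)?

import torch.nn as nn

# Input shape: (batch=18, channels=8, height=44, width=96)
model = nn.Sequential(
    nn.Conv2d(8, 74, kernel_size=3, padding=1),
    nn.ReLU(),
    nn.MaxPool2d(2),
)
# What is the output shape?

Input shape: (18, 8, 44, 96)
  -> after Conv2d: (18, 74, 44, 96)
  -> after ReLU: (18, 74, 44, 96)
Output shape: (18, 74, 22, 48)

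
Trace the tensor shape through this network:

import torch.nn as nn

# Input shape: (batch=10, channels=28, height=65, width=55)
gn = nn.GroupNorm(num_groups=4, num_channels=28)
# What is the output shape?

Input shape: (10, 28, 65, 55)
Output shape: (10, 28, 65, 55)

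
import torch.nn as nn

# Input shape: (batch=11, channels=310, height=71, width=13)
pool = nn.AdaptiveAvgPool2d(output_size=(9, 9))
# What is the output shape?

Input shape: (11, 310, 71, 13)
Output shape: (11, 310, 9, 9)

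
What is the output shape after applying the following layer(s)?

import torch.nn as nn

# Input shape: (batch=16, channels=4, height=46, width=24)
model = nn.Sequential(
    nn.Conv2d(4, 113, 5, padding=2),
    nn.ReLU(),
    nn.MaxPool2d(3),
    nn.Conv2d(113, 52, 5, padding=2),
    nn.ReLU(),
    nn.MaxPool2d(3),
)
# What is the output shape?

Input shape: (16, 4, 46, 24)
  -> after first Conv2d: (16, 113, 46, 24)
  -> after first MaxPool2d: (16, 113, 15, 8)
  -> after second Conv2d: (16, 52, 15, 8)
Output shape: (16, 52, 5, 2)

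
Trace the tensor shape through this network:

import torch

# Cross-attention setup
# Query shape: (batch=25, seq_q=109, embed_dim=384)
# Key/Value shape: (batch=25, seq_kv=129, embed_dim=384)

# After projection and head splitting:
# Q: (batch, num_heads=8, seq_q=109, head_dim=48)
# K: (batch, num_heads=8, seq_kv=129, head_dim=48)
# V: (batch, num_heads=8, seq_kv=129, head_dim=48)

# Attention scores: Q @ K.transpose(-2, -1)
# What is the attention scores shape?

Input shape: (25, 109, 384)
Output shape: (25, 8, 109, 129)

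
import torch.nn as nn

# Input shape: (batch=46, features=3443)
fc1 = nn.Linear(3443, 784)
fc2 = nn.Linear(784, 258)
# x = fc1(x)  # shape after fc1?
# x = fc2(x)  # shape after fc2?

Input shape: (46, 3443)
  -> after fc1: (46, 784)
Output shape: (46, 258)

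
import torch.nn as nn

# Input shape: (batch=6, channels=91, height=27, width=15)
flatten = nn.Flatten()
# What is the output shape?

Input shape: (6, 91, 27, 15)
Output shape: (6, 36855)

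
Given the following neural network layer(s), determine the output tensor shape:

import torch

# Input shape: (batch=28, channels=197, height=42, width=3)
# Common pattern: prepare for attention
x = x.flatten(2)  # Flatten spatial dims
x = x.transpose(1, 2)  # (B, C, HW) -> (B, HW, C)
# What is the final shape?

Input shape: (28, 197, 42, 3)
  -> after flatten(2): (28, 197, 126)
Output shape: (28, 126, 197)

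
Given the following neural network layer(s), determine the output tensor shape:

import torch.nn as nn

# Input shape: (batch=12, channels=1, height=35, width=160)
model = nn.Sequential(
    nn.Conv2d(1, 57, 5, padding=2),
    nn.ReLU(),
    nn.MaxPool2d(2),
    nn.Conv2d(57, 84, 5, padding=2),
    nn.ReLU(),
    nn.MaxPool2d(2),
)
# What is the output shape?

Input shape: (12, 1, 35, 160)
  -> after first Conv2d: (12, 57, 35, 160)
  -> after first MaxPool2d: (12, 57, 17, 80)
  -> after second Conv2d: (12, 84, 17, 80)
Output shape: (12, 84, 8, 40)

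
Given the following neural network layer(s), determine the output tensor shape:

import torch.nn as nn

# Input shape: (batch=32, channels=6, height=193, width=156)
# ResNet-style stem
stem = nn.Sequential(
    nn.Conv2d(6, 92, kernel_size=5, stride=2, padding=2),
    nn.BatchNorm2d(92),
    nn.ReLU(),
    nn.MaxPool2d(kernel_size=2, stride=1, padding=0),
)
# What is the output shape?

Input shape: (32, 6, 193, 156)
  -> after Conv2d 5x5 stride=2: (32, 92, 97, 78)
Output shape: (32, 92, 96, 77)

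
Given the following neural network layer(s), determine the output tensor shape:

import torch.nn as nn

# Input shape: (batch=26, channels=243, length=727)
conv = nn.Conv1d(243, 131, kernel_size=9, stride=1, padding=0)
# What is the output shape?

Input shape: (26, 243, 727)
Output shape: (26, 131, 719)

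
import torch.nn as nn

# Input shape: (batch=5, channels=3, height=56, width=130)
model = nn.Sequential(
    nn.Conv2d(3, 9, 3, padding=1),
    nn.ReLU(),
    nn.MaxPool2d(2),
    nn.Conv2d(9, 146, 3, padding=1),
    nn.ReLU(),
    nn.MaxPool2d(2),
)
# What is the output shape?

Input shape: (5, 3, 56, 130)
  -> after first Conv2d: (5, 9, 56, 130)
  -> after first MaxPool2d: (5, 9, 28, 65)
  -> after second Conv2d: (5, 146, 28, 65)
Output shape: (5, 146, 14, 32)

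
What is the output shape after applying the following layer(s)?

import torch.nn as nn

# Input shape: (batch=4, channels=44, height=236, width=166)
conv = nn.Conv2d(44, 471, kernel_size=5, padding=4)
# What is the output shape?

Input shape: (4, 44, 236, 166)
Output shape: (4, 471, 240, 170)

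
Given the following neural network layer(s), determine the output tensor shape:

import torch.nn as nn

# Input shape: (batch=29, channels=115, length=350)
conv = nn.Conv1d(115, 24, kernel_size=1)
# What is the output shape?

Input shape: (29, 115, 350)
Output shape: (29, 24, 350)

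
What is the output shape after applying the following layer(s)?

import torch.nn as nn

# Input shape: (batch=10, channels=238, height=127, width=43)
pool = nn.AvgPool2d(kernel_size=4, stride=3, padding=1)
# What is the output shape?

Input shape: (10, 238, 127, 43)
Output shape: (10, 238, 42, 14)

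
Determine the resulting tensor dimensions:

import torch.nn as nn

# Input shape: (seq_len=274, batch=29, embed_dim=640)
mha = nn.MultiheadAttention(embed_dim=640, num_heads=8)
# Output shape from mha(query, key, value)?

Input shape: (274, 29, 640)
Output shape: (274, 29, 640)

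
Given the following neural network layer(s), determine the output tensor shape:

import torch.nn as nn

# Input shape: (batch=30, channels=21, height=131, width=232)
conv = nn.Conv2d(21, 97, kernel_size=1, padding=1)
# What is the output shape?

Input shape: (30, 21, 131, 232)
Output shape: (30, 97, 133, 234)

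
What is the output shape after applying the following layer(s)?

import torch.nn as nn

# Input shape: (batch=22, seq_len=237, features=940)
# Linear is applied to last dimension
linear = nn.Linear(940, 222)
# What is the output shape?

Input shape: (22, 237, 940)
Output shape: (22, 237, 222)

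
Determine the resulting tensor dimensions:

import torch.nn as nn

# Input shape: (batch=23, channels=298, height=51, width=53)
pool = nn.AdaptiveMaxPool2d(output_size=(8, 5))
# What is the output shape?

Input shape: (23, 298, 51, 53)
Output shape: (23, 298, 8, 5)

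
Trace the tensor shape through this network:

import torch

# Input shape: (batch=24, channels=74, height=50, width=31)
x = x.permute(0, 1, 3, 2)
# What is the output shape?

Input shape: (24, 74, 50, 31)
Output shape: (24, 74, 31, 50)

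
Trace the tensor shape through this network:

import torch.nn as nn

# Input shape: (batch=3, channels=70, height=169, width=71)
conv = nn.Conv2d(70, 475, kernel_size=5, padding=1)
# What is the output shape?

Input shape: (3, 70, 169, 71)
Output shape: (3, 475, 167, 69)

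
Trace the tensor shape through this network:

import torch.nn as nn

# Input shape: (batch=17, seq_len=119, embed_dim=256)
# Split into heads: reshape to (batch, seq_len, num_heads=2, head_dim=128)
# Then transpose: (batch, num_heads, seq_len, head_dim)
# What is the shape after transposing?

Input shape: (17, 119, 256)
  -> after reshape: (17, 119, 2, 128)
Output shape: (17, 2, 119, 128)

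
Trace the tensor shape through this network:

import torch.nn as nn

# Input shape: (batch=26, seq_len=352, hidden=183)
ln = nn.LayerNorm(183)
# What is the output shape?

Input shape: (26, 352, 183)
Output shape: (26, 352, 183)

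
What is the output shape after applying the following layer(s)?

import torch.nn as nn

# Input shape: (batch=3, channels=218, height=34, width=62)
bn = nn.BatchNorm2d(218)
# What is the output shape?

Input shape: (3, 218, 34, 62)
Output shape: (3, 218, 34, 62)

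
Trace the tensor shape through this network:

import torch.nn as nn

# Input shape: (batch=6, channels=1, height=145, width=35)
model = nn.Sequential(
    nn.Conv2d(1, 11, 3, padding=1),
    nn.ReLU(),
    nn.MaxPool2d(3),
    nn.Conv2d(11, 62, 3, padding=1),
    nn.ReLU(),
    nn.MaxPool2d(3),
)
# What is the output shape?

Input shape: (6, 1, 145, 35)
  -> after first Conv2d: (6, 11, 145, 35)
  -> after first MaxPool2d: (6, 11, 48, 11)
  -> after second Conv2d: (6, 62, 48, 11)
Output shape: (6, 62, 16, 3)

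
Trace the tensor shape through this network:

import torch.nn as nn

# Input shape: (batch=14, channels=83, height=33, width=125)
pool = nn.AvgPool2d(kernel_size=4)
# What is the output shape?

Input shape: (14, 83, 33, 125)
Output shape: (14, 83, 8, 31)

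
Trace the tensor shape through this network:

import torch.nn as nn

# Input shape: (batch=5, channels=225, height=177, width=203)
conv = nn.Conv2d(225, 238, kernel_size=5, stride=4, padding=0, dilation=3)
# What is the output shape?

Input shape: (5, 225, 177, 203)
Output shape: (5, 238, 42, 48)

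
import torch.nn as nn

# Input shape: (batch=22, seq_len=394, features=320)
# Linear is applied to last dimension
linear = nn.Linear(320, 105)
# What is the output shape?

Input shape: (22, 394, 320)
Output shape: (22, 394, 105)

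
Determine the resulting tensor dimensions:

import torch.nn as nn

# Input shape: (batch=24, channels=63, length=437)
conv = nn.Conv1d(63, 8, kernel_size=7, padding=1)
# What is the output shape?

Input shape: (24, 63, 437)
Output shape: (24, 8, 433)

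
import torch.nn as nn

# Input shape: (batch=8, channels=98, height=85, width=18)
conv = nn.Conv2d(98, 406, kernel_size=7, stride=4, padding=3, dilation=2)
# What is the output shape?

Input shape: (8, 98, 85, 18)
Output shape: (8, 406, 20, 3)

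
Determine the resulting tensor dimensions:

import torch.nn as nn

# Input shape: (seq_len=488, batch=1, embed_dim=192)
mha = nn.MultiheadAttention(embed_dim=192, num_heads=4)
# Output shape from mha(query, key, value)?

Input shape: (488, 1, 192)
Output shape: (488, 1, 192)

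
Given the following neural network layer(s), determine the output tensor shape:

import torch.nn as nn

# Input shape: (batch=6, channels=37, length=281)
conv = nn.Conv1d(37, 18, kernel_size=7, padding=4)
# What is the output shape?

Input shape: (6, 37, 281)
Output shape: (6, 18, 283)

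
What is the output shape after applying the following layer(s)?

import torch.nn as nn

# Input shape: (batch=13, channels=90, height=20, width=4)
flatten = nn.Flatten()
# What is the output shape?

Input shape: (13, 90, 20, 4)
Output shape: (13, 7200)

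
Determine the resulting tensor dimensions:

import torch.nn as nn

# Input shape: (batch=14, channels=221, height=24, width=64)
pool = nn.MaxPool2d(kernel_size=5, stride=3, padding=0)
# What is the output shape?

Input shape: (14, 221, 24, 64)
Output shape: (14, 221, 7, 20)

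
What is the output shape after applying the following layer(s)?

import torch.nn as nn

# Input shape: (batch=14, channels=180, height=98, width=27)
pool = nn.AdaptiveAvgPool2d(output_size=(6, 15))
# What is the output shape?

Input shape: (14, 180, 98, 27)
Output shape: (14, 180, 6, 15)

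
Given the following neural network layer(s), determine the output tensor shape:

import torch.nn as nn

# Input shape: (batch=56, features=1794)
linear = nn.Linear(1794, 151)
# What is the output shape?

Input shape: (56, 1794)
Output shape: (56, 151)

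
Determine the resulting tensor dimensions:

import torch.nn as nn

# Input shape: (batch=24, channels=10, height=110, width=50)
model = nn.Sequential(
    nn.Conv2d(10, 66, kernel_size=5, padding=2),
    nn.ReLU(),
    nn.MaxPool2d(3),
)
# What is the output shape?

Input shape: (24, 10, 110, 50)
  -> after Conv2d: (24, 66, 110, 50)
  -> after ReLU: (24, 66, 110, 50)
Output shape: (24, 66, 36, 16)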